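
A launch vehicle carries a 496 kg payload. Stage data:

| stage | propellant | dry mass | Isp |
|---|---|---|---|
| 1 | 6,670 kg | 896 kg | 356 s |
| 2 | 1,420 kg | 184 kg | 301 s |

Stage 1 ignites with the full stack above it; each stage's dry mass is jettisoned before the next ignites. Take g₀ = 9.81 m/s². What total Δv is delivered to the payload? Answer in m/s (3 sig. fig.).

Ignition mass of stage 1 = 6,670+896 + 1,420+184 + 496 = 9,666 kg.
Stage 1: m₀ = 9,666 kg, m_f = 9,666 − 6,670 = 2,996 kg; Δv = 356×9.81×ln(3.226) = 3492.4×1.1713 ≈ 4091 m/s.
Stage 2: m₀ = 2,100 kg, m_f = 2,100 − 1,420 = 680 kg; Δv = 301×9.81×ln(3.088) = 2952.8×1.1276 ≈ 3330 m/s.
Total Δv = 4091 + 3330 = 7421 m/s.

Δv ≈ 7420 m/s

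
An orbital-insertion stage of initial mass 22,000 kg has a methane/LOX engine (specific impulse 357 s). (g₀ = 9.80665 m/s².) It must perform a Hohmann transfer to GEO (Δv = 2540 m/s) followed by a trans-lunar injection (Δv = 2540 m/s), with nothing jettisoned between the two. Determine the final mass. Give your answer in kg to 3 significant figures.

final mass ≈ 5160 kg

v_e = Isp · g₀ = 357 × 9.80665 = 3501.0 m/s.
After the first burn: m = 22000 × exp(−2540/3501.0) = 22000 × 0.48408 = 10,649.8 kg.
After the second burn: m = 10,649.8 × exp(−2540/3501.0) = 10,649.8 × 0.48408 = 5,155.36 kg.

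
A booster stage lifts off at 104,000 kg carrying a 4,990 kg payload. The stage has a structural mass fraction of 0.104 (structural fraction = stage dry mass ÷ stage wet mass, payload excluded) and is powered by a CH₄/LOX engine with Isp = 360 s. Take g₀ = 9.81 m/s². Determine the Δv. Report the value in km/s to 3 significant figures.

Δv ≈ 6.77 km/s

Stage wet mass = m₀ − payload = 104,000 − 4,990 = 99,010 kg.
Stage dry mass = ε × stage wet mass = 0.104 × 99,010 = 10,297 kg.
Burnout mass m_f = stage dry + payload = 10,297 + 4,990 = 15,287 kg.
v_e = Isp · g₀ = 360 × 9.81 = 3531.6 m/s.
Rocket equation: Δv = v_e · ln(104,000/15,287) = 3531.6 × ln(6.803) = 3531.6 × 1.9174 ≈ 6771 m/s.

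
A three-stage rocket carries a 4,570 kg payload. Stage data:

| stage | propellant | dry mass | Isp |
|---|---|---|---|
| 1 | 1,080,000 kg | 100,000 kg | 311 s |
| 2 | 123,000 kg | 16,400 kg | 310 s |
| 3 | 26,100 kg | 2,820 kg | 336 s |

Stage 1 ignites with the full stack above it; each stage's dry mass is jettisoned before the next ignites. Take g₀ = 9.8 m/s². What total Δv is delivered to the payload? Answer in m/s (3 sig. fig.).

Ignition mass of stage 1 = 1,080,000+100,000 + 123,000+16,400 + 26,100+2,820 + 4,570 = 1,352,890 kg.
Stage 1: m₀ = 1,352,890 kg, m_f = 1,352,890 − 1,080,000 = 272,890 kg; Δv = 311×9.8×ln(4.958) = 3047.8×1.6009 ≈ 4879 m/s.
Stage 2: m₀ = 172,890 kg, m_f = 172,890 − 123,000 = 49,890 kg; Δv = 310×9.8×ln(3.465) = 3038.0×1.2428 ≈ 3776 m/s.
Stage 3: m₀ = 33,490 kg, m_f = 33,490 − 26,100 = 7,390 kg; Δv = 336×9.8×ln(4.532) = 3292.8×1.5111 ≈ 4976 m/s.
Total Δv = 4879 + 3776 + 4976 = 13631 m/s.

Δv ≈ 13600 m/s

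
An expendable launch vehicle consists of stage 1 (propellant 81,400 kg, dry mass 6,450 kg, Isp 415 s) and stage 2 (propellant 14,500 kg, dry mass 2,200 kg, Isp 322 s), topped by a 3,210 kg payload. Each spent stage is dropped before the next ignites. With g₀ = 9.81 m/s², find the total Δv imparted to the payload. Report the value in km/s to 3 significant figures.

Δv ≈ 9.85 km/s

Ignition mass of stage 1 = 81,400+6,450 + 14,500+2,200 + 3,210 = 107,760 kg.
Stage 1: m₀ = 107,760 kg, m_f = 107,760 − 81,400 = 26,360 kg; Δv = 415×9.81×ln(4.088) = 4071.2×1.4081 ≈ 5732 m/s.
Stage 2: m₀ = 19,910 kg, m_f = 19,910 − 14,500 = 5,410 kg; Δv = 322×9.81×ln(3.68) = 3158.8×1.3030 ≈ 4116 m/s.
Total Δv = 5732 + 4116 = 9848 m/s.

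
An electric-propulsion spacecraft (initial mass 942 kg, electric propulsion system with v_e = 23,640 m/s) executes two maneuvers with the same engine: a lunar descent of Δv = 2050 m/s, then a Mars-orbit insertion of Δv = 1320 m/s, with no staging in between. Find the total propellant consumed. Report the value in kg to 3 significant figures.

total propellant consumed ≈ 125 kg

After the first burn: m = 942 × exp(−2050/23640.0) = 942 × 0.91694 = 863.757 kg.
After the second burn: m = 863.757 × exp(−1320/23640.0) = 863.757 × 0.94569 = 816.846 kg.
Total propellant = m₀ − m_final = 942 − 816.846 = 125.154 kg.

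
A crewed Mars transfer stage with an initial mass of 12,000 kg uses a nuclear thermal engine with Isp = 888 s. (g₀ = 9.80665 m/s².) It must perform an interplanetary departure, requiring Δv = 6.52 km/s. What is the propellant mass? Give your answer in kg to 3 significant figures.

v_e = Isp · g₀ = 888 × 9.80665 = 8708.3 m/s.
m₀/m_f = exp(Δv / v_e) = exp(6520 / 8708.3) = exp(0.7487) = 2.1143.
m_f = 12,000 / 2.1143 = 5,675.64 kg, so propellant = m₀ − m_f = 12,000 − 5,675.64 = 6,324.36 kg.

propellant mass ≈ 6320 kg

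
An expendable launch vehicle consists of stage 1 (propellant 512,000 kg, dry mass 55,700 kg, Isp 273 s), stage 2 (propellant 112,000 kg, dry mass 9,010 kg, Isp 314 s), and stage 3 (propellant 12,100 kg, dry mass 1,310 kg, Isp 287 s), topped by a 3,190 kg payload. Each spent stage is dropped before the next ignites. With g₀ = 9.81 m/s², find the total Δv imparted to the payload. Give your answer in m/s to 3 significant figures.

Δv ≈ 12300 m/s

Ignition mass of stage 1 = 512,000+55,700 + 112,000+9,010 + 12,100+1,310 + 3,190 = 705,310 kg.
Stage 1: m₀ = 705,310 kg, m_f = 705,310 − 512,000 = 193,310 kg; Δv = 273×9.81×ln(3.649) = 2678.1×1.2943 ≈ 3466 m/s.
Stage 2: m₀ = 137,610 kg, m_f = 137,610 − 112,000 = 25,610 kg; Δv = 314×9.81×ln(5.373) = 3080.3×1.6814 ≈ 5179 m/s.
Stage 3: m₀ = 16,600 kg, m_f = 16,600 − 12,100 = 4,500 kg; Δv = 287×9.81×ln(3.689) = 2815.5×1.3053 ≈ 3675 m/s.
Total Δv = 3466 + 5179 + 3675 = 12320 m/s.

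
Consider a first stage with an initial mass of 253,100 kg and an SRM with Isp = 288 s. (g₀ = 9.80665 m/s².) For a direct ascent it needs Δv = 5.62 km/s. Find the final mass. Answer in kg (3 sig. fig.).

v_e = Isp · g₀ = 288 × 9.80665 = 2824.3 m/s.
Rocket equation: m₀/m_f = exp(Δv / v_e) = exp(5620 / 2824.3) = exp(1.9899) = 7.3145.
m_f = m₀ / 7.3145 = 253,100 / 7.3145 = 34,602.5 kg.

final mass ≈ 34600 kg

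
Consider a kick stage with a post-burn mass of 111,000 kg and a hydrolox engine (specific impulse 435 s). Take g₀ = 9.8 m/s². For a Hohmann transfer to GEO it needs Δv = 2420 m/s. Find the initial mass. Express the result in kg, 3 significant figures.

v_e = Isp · g₀ = 435 × 9.8 = 4263.0 m/s.
Rocket equation: m₀/m_f = exp(Δv / v_e) = exp(2420 / 4263.0) = exp(0.5677) = 1.7642.
m₀ = m_f × 1.7642 = 111,000 × 1.7642 = 195,826 kg.

initial mass ≈ 196000 kg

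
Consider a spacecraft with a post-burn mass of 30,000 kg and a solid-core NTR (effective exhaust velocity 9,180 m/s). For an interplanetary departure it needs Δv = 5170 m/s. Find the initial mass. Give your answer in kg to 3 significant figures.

initial mass ≈ 52700 kg

By the Tsiolkovsky rocket equation, m₀/m_f = exp(Δv / v_e) = exp(5170 / 9180.0) = exp(0.5632) = 1.7562.
m₀ = m_f × 1.7562 = 30,000 × 1.7562 = 52,686 kg.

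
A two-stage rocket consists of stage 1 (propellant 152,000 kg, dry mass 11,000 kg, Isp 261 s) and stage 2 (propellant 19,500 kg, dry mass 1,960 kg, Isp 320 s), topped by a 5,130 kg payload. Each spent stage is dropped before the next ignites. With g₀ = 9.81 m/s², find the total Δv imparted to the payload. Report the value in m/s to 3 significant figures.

Δv ≈ 8290 m/s

Ignition mass of stage 1 = 152,000+11,000 + 19,500+1,960 + 5,130 = 189,590 kg.
Stage 1: m₀ = 189,590 kg, m_f = 189,590 − 152,000 = 37,590 kg; Δv = 261×9.81×ln(5.044) = 2560.4×1.6181 ≈ 4143 m/s.
Stage 2: m₀ = 26,590 kg, m_f = 26,590 − 19,500 = 7,090 kg; Δv = 320×9.81×ln(3.75) = 3139.2×1.3218 ≈ 4150 m/s.
Total Δv = 4143 + 4150 = 8293 m/s.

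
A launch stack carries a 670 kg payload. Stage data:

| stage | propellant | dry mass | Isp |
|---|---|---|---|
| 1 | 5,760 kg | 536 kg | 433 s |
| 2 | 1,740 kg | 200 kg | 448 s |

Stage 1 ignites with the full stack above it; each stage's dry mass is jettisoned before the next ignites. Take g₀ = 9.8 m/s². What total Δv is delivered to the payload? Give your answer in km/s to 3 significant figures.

Ignition mass of stage 1 = 5,760+536 + 1,740+200 + 670 = 8,906 kg.
Stage 1: m₀ = 8,906 kg, m_f = 8,906 − 5,760 = 3,146 kg; Δv = 433×9.8×ln(2.831) = 4243.4×1.0406 ≈ 4416 m/s.
Stage 2: m₀ = 2,610 kg, m_f = 2,610 − 1,740 = 870 kg; Δv = 448×9.8×ln(3) = 4390.4×1.0986 ≈ 4823 m/s.
Total Δv = 4416 + 4823 = 9239 m/s.

Δv ≈ 9.24 km/s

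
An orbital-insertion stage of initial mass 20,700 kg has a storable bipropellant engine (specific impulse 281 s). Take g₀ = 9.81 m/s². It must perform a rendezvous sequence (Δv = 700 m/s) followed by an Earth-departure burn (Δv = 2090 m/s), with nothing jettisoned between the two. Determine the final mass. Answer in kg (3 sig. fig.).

v_e = Isp · g₀ = 281 × 9.81 = 2756.6 m/s.
After the first burn: m = 20700 × exp(−700/2756.6) = 20700 × 0.77574 = 16,057.8 kg.
After the second burn: m = 16,057.8 × exp(−2090/2756.6) = 16,057.8 × 0.46852 = 7,523.4 kg.

final mass ≈ 7520 kg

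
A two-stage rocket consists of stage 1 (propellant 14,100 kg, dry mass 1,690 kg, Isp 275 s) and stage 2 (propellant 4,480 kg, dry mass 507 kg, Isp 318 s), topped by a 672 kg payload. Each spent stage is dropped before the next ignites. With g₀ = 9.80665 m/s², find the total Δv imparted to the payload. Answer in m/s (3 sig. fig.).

Ignition mass of stage 1 = 14,100+1,690 + 4,480+507 + 672 = 21,449 kg.
Stage 1: m₀ = 21,449 kg, m_f = 21,449 − 14,100 = 7,349 kg; Δv = 275×9.80665×ln(2.919) = 2696.8×1.0711 ≈ 2889 m/s.
Stage 2: m₀ = 5,659 kg, m_f = 5,659 − 4,480 = 1,179 kg; Δv = 318×9.80665×ln(4.8) = 3118.5×1.5686 ≈ 4892 m/s.
Total Δv = 2889 + 4892 = 7781 m/s.

Δv ≈ 7780 m/s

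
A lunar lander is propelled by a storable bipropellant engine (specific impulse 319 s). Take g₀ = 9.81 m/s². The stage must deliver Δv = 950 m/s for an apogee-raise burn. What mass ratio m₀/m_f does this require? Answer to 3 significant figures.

v_e = Isp · g₀ = 319 × 9.81 = 3129.4 m/s.
m₀/m_f = exp(Δv / v_e) = exp(950 / 3129.4) = exp(0.3036) = 1.3547.

mass ratio ≈ 1.35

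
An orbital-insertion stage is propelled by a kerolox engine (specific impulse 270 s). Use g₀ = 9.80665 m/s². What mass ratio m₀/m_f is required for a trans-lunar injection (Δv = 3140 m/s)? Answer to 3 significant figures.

mass ratio ≈ 3.27

v_e = Isp · g₀ = 270 × 9.80665 = 2647.8 m/s.
Using Δv = v_e ln(m₀/m_f): m₀/m_f = exp(Δv / v_e) = exp(3140 / 2647.8) = exp(1.1859) = 3.2736.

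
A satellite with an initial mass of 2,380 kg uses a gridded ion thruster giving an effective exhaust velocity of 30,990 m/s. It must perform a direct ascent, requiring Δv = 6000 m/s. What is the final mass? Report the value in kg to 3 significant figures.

Rocket equation: m₀/m_f = exp(Δv / v_e) = exp(6000 / 30990.0) = exp(0.1936) = 1.2136.
m_f = m₀ / 1.2136 = 2,380 / 1.2136 = 1,961.11 kg.

final mass ≈ 1960 kg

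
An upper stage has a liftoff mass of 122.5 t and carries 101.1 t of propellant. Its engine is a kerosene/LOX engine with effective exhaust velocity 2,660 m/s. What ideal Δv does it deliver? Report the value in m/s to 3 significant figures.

m_f = m₀ − m_prop = 122.5 − 101.1 = 21.4 t.
Δv = v_e · ln(m₀/m_f) = 2660.0 × ln(5.724) = 2660.0 × 1.7447 ≈ 4641.0 m/s.

Δv ≈ 4640 m/s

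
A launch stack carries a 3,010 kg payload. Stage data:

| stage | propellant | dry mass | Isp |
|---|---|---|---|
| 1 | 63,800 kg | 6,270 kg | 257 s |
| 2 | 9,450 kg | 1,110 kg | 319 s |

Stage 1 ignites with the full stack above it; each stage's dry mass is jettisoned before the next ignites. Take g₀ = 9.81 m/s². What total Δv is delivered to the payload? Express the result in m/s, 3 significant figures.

Δv ≈ 7360 m/s

Ignition mass of stage 1 = 63,800+6,270 + 9,450+1,110 + 3,010 = 83,640 kg.
Stage 1: m₀ = 83,640 kg, m_f = 83,640 − 63,800 = 19,840 kg; Δv = 257×9.81×ln(4.216) = 2521.2×1.4388 ≈ 3628 m/s.
Stage 2: m₀ = 13,570 kg, m_f = 13,570 − 9,450 = 4,120 kg; Δv = 319×9.81×ln(3.294) = 3129.4×1.1920 ≈ 3730 m/s.
Total Δv = 3628 + 3730 = 7358 m/s.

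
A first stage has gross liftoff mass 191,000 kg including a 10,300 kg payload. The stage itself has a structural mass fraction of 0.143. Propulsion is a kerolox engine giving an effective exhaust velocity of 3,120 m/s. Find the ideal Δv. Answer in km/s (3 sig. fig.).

Δv ≈ 5.19 km/s

Stage wet mass = m₀ − payload = 191,000 − 10,300 = 180,700 kg.
Stage dry mass = ε × stage wet mass = 0.143 × 180,700 = 25,840.1 kg.
Burnout mass m_f = stage dry + payload = 25,840.1 + 10,300 = 36,140.1 kg.
By the Tsiolkovsky rocket equation, Δv = v_e · ln(191,000/36,140.1) = 3120.0 × ln(5.285) = 3120.0 × 1.6649 ≈ 5194 m/s.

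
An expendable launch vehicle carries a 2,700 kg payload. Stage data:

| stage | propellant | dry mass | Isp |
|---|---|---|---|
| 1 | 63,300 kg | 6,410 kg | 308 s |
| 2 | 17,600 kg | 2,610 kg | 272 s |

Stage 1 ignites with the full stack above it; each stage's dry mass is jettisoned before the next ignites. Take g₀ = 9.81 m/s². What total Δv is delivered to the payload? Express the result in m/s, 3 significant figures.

Δv ≈ 7380 m/s

Ignition mass of stage 1 = 63,300+6,410 + 17,600+2,610 + 2,700 = 92,620 kg.
Stage 1: m₀ = 92,620 kg, m_f = 92,620 − 63,300 = 29,320 kg; Δv = 308×9.81×ln(3.159) = 3021.5×1.1502 ≈ 3475 m/s.
Stage 2: m₀ = 22,910 kg, m_f = 22,910 − 17,600 = 5,310 kg; Δv = 272×9.81×ln(4.315) = 2668.3×1.4620 ≈ 3901 m/s.
Total Δv = 3475 + 3901 = 7376 m/s.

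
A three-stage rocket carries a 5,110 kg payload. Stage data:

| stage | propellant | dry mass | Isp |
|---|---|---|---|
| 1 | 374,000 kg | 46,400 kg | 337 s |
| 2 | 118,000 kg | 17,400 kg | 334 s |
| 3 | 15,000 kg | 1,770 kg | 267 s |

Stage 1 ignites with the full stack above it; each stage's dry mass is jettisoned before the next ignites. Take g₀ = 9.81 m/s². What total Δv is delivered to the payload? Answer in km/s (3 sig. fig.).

Δv ≈ 11.0 km/s

Ignition mass of stage 1 = 374,000+46,400 + 118,000+17,400 + 15,000+1,770 + 5,110 = 577,680 kg.
Stage 1: m₀ = 577,680 kg, m_f = 577,680 − 374,000 = 203,680 kg; Δv = 337×9.81×ln(2.836) = 3306.0×1.0425 ≈ 3446 m/s.
Stage 2: m₀ = 157,280 kg, m_f = 157,280 − 118,000 = 39,280 kg; Δv = 334×9.81×ln(4.004) = 3276.5×1.3873 ≈ 4546 m/s.
Stage 3: m₀ = 21,880 kg, m_f = 21,880 − 15,000 = 6,880 kg; Δv = 267×9.81×ln(3.18) = 2619.3×1.1570 ≈ 3030 m/s.
Total Δv = 3446 + 4546 + 3030 = 11022 m/s.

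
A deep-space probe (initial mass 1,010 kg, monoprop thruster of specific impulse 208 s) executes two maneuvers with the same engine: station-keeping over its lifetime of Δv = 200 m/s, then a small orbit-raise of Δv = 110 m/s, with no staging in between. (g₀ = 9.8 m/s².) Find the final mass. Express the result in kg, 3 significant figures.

v_e = Isp · g₀ = 208 × 9.8 = 2038.4 m/s.
After the first burn: m = 1010 × exp(−200/2038.4) = 1010 × 0.90654 = 915.605 kg.
After the second burn: m = 915.605 × exp(−110/2038.4) = 915.605 × 0.94747 = 867.508 kg.

final mass ≈ 868 kg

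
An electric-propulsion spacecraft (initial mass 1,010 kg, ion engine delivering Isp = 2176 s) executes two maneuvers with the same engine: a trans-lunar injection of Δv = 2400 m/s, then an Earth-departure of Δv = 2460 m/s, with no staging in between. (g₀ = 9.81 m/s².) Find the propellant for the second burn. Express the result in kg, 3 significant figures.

propellant for the second burn ≈ 98.2 kg

v_e = Isp · g₀ = 2176 × 9.81 = 21346.6 m/s.
After the first burn: m = 1010 × exp(−2400/21346.6) = 1010 × 0.89366 = 902.597 kg.
After the second burn: m = 902.597 × exp(−2460/21346.6) = 902.597 × 0.89115 = 804.349 kg.
Second-burn propellant = 902.597 − 804.349 = 98.248 kg.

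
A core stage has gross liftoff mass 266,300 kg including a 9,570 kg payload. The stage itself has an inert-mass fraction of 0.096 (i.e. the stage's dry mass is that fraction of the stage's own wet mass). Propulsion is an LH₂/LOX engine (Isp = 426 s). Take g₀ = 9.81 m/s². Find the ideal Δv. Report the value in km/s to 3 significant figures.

Δv ≈ 8.58 km/s

Stage wet mass = m₀ − payload = 266,300 − 9,570 = 256,730 kg.
Stage dry mass = ε × stage wet mass = 0.096 × 256,730 = 24,646.1 kg.
Burnout mass m_f = stage dry + payload = 24,646.1 + 9,570 = 34,216.1 kg.
v_e = Isp · g₀ = 426 × 9.81 = 4179.1 m/s.
From the ideal rocket equation, Δv = v_e · ln(266,300/34,216.1) = 4179.1 × ln(7.783) = 4179.1 × 2.0519 ≈ 8575 m/s.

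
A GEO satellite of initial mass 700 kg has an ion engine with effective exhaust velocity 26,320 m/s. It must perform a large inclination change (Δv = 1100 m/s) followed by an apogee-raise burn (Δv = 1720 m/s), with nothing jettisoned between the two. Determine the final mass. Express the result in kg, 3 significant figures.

final mass ≈ 629 kg

After the first burn: m = 700 × exp(−1100/26320.0) = 700 × 0.95907 = 671.349 kg.
After the second burn: m = 671.349 × exp(−1720/26320.0) = 671.349 × 0.93674 = 628.879 kg.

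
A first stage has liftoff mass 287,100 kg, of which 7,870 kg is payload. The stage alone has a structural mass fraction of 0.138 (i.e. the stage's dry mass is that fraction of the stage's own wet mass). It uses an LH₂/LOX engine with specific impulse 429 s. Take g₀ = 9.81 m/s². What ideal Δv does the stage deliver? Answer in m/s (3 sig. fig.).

Δv ≈ 7670 m/s

Stage wet mass = m₀ − payload = 287,100 − 7,870 = 279,230 kg.
Stage dry mass = ε × stage wet mass = 0.138 × 279,230 = 38,533.7 kg.
Burnout mass m_f = stage dry + payload = 38,533.7 + 7,870 = 46,403.7 kg.
v_e = Isp · g₀ = 429 × 9.81 = 4208.5 m/s.
By the Tsiolkovsky rocket equation, Δv = v_e · ln(287,100/46,403.7) = 4208.5 × ln(6.187) = 4208.5 × 1.8225 ≈ 7670 m/s.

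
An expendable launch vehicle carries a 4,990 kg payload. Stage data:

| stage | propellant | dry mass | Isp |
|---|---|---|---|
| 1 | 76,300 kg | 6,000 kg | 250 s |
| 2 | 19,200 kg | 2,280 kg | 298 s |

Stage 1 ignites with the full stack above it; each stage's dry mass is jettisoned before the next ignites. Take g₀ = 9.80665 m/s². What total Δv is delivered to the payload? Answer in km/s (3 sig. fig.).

Ignition mass of stage 1 = 76,300+6,000 + 19,200+2,280 + 4,990 = 108,770 kg.
Stage 1: m₀ = 108,770 kg, m_f = 108,770 − 76,300 = 32,470 kg; Δv = 250×9.80665×ln(3.35) = 2451.7×1.2089 ≈ 2964 m/s.
Stage 2: m₀ = 26,470 kg, m_f = 26,470 − 19,200 = 7,270 kg; Δv = 298×9.80665×ln(3.641) = 2922.4×1.2923 ≈ 3776 m/s.
Total Δv = 2964 + 3776 = 6740 m/s.

Δv ≈ 6.74 km/s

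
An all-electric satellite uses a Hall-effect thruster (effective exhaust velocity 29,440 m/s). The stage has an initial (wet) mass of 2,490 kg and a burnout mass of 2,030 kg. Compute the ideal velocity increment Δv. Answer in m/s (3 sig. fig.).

Rocket equation: Δv = v_e · ln(m₀/m_f) = 29440.0 × ln(1.227) = 29440.0 × 0.2042 ≈ 6013.0 m/s.

Δv ≈ 6010 m/s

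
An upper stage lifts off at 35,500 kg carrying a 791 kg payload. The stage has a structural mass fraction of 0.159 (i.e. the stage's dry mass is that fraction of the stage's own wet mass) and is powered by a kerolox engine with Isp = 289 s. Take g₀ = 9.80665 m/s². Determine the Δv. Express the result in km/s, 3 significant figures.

Stage wet mass = m₀ − payload = 35,500 − 791 = 34,709 kg.
Stage dry mass = ε × stage wet mass = 0.159 × 34,709 = 5,518.73 kg.
Burnout mass m_f = stage dry + payload = 5,518.73 + 791 = 6,309.73 kg.
v_e = Isp · g₀ = 289 × 9.80665 = 2834.1 m/s.
Δv = v_e · ln(35,500/6,309.73) = 2834.1 × ln(5.626) = 2834.1 × 1.7274 ≈ 4896 m/s.

Δv ≈ 4.90 km/s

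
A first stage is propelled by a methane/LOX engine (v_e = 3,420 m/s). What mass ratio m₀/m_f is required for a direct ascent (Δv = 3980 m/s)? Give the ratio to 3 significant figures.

mass ratio ≈ 3.20

m₀/m_f = exp(Δv / v_e) = exp(3980 / 3420.0) = exp(1.1637) = 3.2019.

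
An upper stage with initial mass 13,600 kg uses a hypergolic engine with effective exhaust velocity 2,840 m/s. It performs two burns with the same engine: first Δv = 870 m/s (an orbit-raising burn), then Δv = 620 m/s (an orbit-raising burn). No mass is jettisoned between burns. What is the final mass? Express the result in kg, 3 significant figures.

After the first burn: m = 13600 × exp(−870/2840.0) = 13600 × 0.73614 = 10,011.5 kg.
After the second burn: m = 10,011.5 × exp(−620/2840.0) = 10,011.5 × 0.80388 = 8,048.04 kg.

final mass ≈ 8050 kg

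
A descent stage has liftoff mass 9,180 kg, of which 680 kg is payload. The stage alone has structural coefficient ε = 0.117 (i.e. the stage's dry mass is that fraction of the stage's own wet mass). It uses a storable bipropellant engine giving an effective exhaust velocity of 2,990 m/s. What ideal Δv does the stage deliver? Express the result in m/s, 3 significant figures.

Stage wet mass = m₀ − payload = 9,180 − 680 = 8,500 kg.
Stage dry mass = ε × stage wet mass = 0.117 × 8,500 = 994.5 kg.
Burnout mass m_f = stage dry + payload = 994.5 + 680 = 1,674.5 kg.
Rocket equation: Δv = v_e · ln(9,180/1,674.5) = 2990.0 × ln(5.482) = 2990.0 × 1.7015 ≈ 5088 m/s.

Δv ≈ 5090 m/s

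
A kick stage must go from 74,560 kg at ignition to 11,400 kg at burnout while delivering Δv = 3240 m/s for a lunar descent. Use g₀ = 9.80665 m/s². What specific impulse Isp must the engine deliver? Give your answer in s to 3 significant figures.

Isp ≈ 176 s

ln(m₀/m_f) = ln(74560/11400) = ln(6.54) = 1.8780.
v_e = Δv / ln(m₀/m_f) = 3240 / 1.8780 = 1725.2 m/s.
Isp = v_e / g₀ = 1725.2 / 9.80665 = 175.9 s.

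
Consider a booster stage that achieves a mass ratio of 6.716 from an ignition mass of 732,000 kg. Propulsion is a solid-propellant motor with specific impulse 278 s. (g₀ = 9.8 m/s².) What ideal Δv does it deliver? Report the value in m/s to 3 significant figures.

v_e = Isp · g₀ = 278 × 9.8 = 2724.4 m/s.
Using Δv = v_e ln(m₀/m_f): Δv = v_e · ln(6.716) = 2724.4 × 1.9045 ≈ 5188.6 m/s.

Δv ≈ 5190 m/s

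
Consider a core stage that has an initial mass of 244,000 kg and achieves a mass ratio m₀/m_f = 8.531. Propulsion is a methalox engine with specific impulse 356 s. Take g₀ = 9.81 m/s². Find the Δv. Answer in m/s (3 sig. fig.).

Δv ≈ 7490 m/s

v_e = Isp · g₀ = 356 × 9.81 = 3492.4 m/s.
Using Δv = v_e ln(m₀/m_f): Δv = v_e · ln(8.531) = 3492.4 × 2.1437 ≈ 7486.6 m/s.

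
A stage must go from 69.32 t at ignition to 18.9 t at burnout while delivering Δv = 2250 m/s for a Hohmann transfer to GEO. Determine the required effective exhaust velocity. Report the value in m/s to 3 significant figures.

ln(m₀/m_f) = ln(69320/18900) = ln(3.668) = 1.2996.
v_e = Δv / ln(m₀/m_f) = 2250 / 1.2996 = 1731.3 m/s.

v_e ≈ 1730 m/s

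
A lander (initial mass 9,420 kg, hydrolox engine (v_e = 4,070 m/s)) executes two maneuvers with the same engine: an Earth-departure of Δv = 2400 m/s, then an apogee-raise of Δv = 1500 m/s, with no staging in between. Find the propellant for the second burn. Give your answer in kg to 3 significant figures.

After the first burn: m = 9420 × exp(−2400/4070.0) = 9420 × 0.55450 = 5,223.39 kg.
After the second burn: m = 5,223.39 × exp(−1500/4070.0) = 5,223.39 × 0.69174 = 3,613.23 kg.
Second-burn propellant = 5,223.39 − 3,613.23 = 1,610.16 kg.

propellant for the second burn ≈ 1610 kg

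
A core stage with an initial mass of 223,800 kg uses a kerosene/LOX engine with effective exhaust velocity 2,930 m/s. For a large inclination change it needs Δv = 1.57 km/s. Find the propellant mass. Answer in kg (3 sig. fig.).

propellant mass ≈ 92800 kg

Rocket equation: m₀/m_f = exp(Δv / v_e) = exp(1570 / 2930.0) = exp(0.5358) = 1.7089.
m_f = 223,800 / 1.7089 = 130,961 kg, so propellant = m₀ − m_f = 223,800 − 130,961 = 92,839 kg.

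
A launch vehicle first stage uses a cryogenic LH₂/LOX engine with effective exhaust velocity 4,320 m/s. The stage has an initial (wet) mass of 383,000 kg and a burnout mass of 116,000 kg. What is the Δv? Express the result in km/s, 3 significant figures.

Δv = v_e · ln(m₀/m_f) = 4320.0 × ln(3.302) = 4320.0 × 1.1944 ≈ 5160.0 m/s.

Δv ≈ 5.16 km/s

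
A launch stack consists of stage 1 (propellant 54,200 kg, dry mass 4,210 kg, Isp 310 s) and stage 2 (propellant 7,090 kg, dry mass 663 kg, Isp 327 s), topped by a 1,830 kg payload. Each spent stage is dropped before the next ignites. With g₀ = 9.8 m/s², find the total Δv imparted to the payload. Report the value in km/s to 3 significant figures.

Δv ≈ 9.16 km/s

Ignition mass of stage 1 = 54,200+4,210 + 7,090+663 + 1,830 = 67,993 kg.
Stage 1: m₀ = 67,993 kg, m_f = 67,993 − 54,200 = 13,793 kg; Δv = 310×9.8×ln(4.93) = 3038.0×1.5952 ≈ 4846 m/s.
Stage 2: m₀ = 9,583 kg, m_f = 9,583 − 7,090 = 2,493 kg; Δv = 327×9.8×ln(3.844) = 3204.6×1.3465 ≈ 4315 m/s.
Total Δv = 4846 + 4315 = 9161 m/s.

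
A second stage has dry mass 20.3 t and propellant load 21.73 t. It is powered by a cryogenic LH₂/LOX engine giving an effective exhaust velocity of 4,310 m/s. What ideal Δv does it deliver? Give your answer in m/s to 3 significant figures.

m₀ = m_dry + m_prop = 20.3 + 21.73 = 42.03 t.
Rocket equation: Δv = v_e · ln(m₀/m_f) = 4310.0 × ln(2.07) = 4310.0 × 0.7278 ≈ 3136.7 m/s.

Δv ≈ 3140 m/s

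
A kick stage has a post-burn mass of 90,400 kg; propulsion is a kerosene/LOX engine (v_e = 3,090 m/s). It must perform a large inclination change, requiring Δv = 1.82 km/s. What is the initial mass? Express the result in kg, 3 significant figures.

From the ideal rocket equation, m₀/m_f = exp(Δv / v_e) = exp(1820 / 3090.0) = exp(0.5890) = 1.8022.
m₀ = m_f × 1.8022 = 90,400 × 1.8022 = 162,919 kg.

initial mass ≈ 163000 kg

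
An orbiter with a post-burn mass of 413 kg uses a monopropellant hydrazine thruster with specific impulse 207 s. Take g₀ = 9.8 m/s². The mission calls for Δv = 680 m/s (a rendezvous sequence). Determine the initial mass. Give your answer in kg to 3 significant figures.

v_e = Isp · g₀ = 207 × 9.8 = 2028.6 m/s.
m₀/m_f = exp(Δv / v_e) = exp(680 / 2028.6) = exp(0.3352) = 1.3982.
m₀ = m_f × 1.3982 = 413 × 1.3982 = 577.457 kg.

initial mass ≈ 577 kg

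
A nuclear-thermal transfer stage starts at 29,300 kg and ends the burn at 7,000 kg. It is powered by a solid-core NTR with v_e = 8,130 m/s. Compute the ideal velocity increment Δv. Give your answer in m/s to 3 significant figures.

Δv = v_e · ln(m₀/m_f) = 8130.0 × ln(4.186) = 8130.0 × 1.4317 ≈ 11639.5 m/s.

Δv ≈ 11600 m/s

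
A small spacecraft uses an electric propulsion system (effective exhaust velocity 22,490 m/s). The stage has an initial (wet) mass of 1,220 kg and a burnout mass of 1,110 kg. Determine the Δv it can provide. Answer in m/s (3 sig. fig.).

Rocket equation: Δv = v_e · ln(m₀/m_f) = 22490.0 × ln(1.099) = 22490.0 × 0.0945 ≈ 2125.1 m/s.

Δv ≈ 2130 m/s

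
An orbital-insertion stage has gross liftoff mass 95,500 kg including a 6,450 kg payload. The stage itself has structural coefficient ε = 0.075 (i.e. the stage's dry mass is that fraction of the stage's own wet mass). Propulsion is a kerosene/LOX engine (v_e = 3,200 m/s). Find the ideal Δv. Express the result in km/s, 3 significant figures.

Stage wet mass = m₀ − payload = 95,500 − 6,450 = 89,050 kg.
Stage dry mass = ε × stage wet mass = 0.075 × 89,050 = 6,678.75 kg.
Burnout mass m_f = stage dry + payload = 6,678.75 + 6,450 = 13,128.75 kg.
Δv = v_e · ln(95,500/13,128.75) = 3200.0 × ln(7.274) = 3200.0 × 1.9843 ≈ 6350 m/s.

Δv ≈ 6.35 km/s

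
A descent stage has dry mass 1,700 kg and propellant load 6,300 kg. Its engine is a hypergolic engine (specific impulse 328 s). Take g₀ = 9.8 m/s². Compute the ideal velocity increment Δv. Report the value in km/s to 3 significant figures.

Δv ≈ 4.98 km/s

v_e = Isp · g₀ = 328 × 9.8 = 3214.4 m/s.
m₀ = m_dry + m_prop = 1,700 + 6,300 = 8,000 kg.
Δv = v_e · ln(m₀/m_f) = 3214.4 × ln(4.706) = 3214.4 × 1.5488 ≈ 4978.5 m/s.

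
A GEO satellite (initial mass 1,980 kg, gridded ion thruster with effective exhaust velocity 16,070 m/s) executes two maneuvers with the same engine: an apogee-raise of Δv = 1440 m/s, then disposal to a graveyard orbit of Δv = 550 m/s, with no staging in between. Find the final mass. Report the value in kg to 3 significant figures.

final mass ≈ 1750 kg

After the first burn: m = 1980 × exp(−1440/16070.0) = 1980 × 0.91429 = 1,810.29 kg.
After the second burn: m = 1,810.29 × exp(−550/16070.0) = 1,810.29 × 0.96635 = 1,749.37 kg.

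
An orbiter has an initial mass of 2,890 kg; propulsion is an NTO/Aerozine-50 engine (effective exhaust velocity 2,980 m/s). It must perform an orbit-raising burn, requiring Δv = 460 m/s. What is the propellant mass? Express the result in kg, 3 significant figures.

Using Δv = v_e ln(m₀/m_f): m₀/m_f = exp(Δv / v_e) = exp(460 / 2980.0) = exp(0.1544) = 1.1669.
m_f = 2,890 / 1.1669 = 2,476.65 kg, so propellant = m₀ − m_f = 2,890 − 2,476.65 = 413.35 kg.

propellant mass ≈ 413 kg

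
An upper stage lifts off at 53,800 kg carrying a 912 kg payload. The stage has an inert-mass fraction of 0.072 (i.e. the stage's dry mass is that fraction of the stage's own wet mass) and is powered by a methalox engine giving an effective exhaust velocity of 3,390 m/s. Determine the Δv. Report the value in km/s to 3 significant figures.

Stage wet mass = m₀ − payload = 53,800 − 912 = 52,888 kg.
Stage dry mass = ε × stage wet mass = 0.072 × 52,888 = 3,807.94 kg.
Burnout mass m_f = stage dry + payload = 3,807.94 + 912 = 4,719.94 kg.
Δv = v_e · ln(53,800/4,719.94) = 3390.0 × ln(11.4) = 3390.0 × 2.4335 ≈ 8249 m/s.

Δv ≈ 8.25 km/s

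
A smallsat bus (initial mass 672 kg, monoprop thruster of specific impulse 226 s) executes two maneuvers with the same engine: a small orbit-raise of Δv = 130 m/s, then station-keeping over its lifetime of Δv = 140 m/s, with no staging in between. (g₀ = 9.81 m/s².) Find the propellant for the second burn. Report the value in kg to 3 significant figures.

propellant for the second burn ≈ 38.8 kg

v_e = Isp · g₀ = 226 × 9.81 = 2217.1 m/s.
After the first burn: m = 672 × exp(−130/2217.1) = 672 × 0.94305 = 633.73 kg.
After the second burn: m = 633.73 × exp(−140/2217.1) = 633.73 × 0.93881 = 594.952 kg.
Second-burn propellant = 633.73 − 594.952 = 38.778 kg.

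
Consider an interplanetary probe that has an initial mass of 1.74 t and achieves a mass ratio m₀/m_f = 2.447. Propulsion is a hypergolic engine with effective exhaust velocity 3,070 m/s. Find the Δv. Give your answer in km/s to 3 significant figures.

Δv ≈ 2.75 km/s

Δv = v_e · ln(2.447) = 3070.0 × 0.8949 ≈ 2747.2 m/s.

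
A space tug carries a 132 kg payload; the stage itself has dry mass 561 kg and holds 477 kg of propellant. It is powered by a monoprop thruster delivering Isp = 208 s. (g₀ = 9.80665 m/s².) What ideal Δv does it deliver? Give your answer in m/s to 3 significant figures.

Δv ≈ 1070 m/s

v_e = Isp · g₀ = 208 × 9.80665 = 2039.8 m/s.
m₀ = payload + dry + propellant = 132 + 561 + 477 = 1,170 kg.
m_f = payload + dry = 132 + 561 = 693 kg.
From the ideal rocket equation, Δv = v_e · ln(m₀/m_f) = 2039.8 × ln(1.688) = 2039.8 × 0.5237 ≈ 1068.3 m/s.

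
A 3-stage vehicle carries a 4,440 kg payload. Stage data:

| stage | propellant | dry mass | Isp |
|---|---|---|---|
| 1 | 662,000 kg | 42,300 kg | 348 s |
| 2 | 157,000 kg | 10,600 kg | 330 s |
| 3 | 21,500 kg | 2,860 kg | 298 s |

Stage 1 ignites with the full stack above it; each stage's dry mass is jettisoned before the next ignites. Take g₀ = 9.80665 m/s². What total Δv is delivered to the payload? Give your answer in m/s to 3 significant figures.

Ignition mass of stage 1 = 662,000+42,300 + 157,000+10,600 + 21,500+2,860 + 4,440 = 900,700 kg.
Stage 1: m₀ = 900,700 kg, m_f = 900,700 − 662,000 = 238,700 kg; Δv = 348×9.80665×ln(3.773) = 3412.7×1.3280 ≈ 4532 m/s.
Stage 2: m₀ = 196,400 kg, m_f = 196,400 − 157,000 = 39,400 kg; Δv = 330×9.80665×ln(4.985) = 3236.2×1.6064 ≈ 5199 m/s.
Stage 3: m₀ = 28,800 kg, m_f = 28,800 − 21,500 = 7,300 kg; Δv = 298×9.80665×ln(3.945) = 2922.4×1.3725 ≈ 4011 m/s.
Total Δv = 4532 + 5199 + 4011 = 13742 m/s.

Δv ≈ 13700 m/s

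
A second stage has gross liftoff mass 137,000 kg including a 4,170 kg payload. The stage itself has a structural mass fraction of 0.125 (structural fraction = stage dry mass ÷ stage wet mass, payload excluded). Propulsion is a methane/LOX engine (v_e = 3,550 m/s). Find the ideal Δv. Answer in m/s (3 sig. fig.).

Δv ≈ 6700 m/s

Stage wet mass = m₀ − payload = 137,000 − 4,170 = 132,830 kg.
Stage dry mass = ε × stage wet mass = 0.125 × 132,830 = 16,603.8 kg.
Burnout mass m_f = stage dry + payload = 16,603.8 + 4,170 = 20,773.8 kg.
From the ideal rocket equation, Δv = v_e · ln(137,000/20,773.8) = 3550.0 × ln(6.595) = 3550.0 × 1.8863 ≈ 6696 m/s.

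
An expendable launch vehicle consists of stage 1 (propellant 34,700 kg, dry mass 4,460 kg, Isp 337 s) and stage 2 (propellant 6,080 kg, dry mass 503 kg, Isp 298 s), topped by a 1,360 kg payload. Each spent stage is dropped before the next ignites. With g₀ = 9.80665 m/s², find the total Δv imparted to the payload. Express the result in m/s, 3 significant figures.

Ignition mass of stage 1 = 34,700+4,460 + 6,080+503 + 1,360 = 47,103 kg.
Stage 1: m₀ = 47,103 kg, m_f = 47,103 − 34,700 = 12,403 kg; Δv = 337×9.80665×ln(3.798) = 3304.8×1.3344 ≈ 4410 m/s.
Stage 2: m₀ = 7,943 kg, m_f = 7,943 − 6,080 = 1,863 kg; Δv = 298×9.80665×ln(4.264) = 2922.4×1.4501 ≈ 4238 m/s.
Total Δv = 4410 + 4238 = 8648 m/s.

Δv ≈ 8650 m/s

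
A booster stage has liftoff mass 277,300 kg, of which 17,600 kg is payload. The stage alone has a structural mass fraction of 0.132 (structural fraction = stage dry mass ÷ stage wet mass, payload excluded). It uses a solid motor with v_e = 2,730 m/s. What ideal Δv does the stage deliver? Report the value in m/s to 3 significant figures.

Δv ≈ 4580 m/s

Stage wet mass = m₀ − payload = 277,300 − 17,600 = 259,700 kg.
Stage dry mass = ε × stage wet mass = 0.132 × 259,700 = 34,280.4 kg.
Burnout mass m_f = stage dry + payload = 34,280.4 + 17,600 = 51,880.4 kg.
Δv = v_e · ln(277,300/51,880.4) = 2730.0 × ln(5.345) = 2730.0 × 1.6762 ≈ 4576 m/s.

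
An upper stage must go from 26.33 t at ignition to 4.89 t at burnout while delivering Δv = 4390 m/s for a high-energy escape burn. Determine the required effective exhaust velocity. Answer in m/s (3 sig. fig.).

v_e ≈ 2610 m/s

ln(m₀/m_f) = ln(26330/4890) = ln(5.384) = 1.6835.
By the Tsiolkovsky rocket equation, v_e = Δv / ln(m₀/m_f) = 4390 / 1.6835 = 2607.6 m/s.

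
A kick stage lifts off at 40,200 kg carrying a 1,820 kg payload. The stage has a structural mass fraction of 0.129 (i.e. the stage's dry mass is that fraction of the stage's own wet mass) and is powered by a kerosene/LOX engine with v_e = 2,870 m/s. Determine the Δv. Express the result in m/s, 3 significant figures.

Δv ≈ 5110 m/s

Stage wet mass = m₀ − payload = 40,200 − 1,820 = 38,380 kg.
Stage dry mass = ε × stage wet mass = 0.129 × 38,380 = 4,951.02 kg.
Burnout mass m_f = stage dry + payload = 4,951.02 + 1,820 = 6,771.02 kg.
By the Tsiolkovsky rocket equation, Δv = v_e · ln(40,200/6,771.02) = 2870.0 × ln(5.937) = 2870.0 × 1.7812 ≈ 5112 m/s.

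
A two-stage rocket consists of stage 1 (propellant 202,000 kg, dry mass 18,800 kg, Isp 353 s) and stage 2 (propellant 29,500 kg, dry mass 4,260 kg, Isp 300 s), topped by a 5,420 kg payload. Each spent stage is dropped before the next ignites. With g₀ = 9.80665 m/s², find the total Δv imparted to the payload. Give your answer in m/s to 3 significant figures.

Δv ≈ 9310 m/s

Ignition mass of stage 1 = 202,000+18,800 + 29,500+4,260 + 5,420 = 259,980 kg.
Stage 1: m₀ = 259,980 kg, m_f = 259,980 − 202,000 = 57,980 kg; Δv = 353×9.80665×ln(4.484) = 3461.7×1.5005 ≈ 5194 m/s.
Stage 2: m₀ = 39,180 kg, m_f = 39,180 − 29,500 = 9,680 kg; Δv = 300×9.80665×ln(4.048) = 2942.0×1.3981 ≈ 4113 m/s.
Total Δv = 5194 + 4113 = 9307 m/s.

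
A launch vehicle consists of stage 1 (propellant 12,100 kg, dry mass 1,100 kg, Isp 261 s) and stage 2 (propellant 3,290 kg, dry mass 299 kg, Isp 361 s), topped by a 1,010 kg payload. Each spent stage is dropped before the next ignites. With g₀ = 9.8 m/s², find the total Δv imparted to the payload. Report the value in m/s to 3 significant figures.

Ignition mass of stage 1 = 12,100+1,100 + 3,290+299 + 1,010 = 17,799 kg.
Stage 1: m₀ = 17,799 kg, m_f = 17,799 − 12,100 = 5,699 kg; Δv = 261×9.8×ln(3.123) = 2557.8×1.1389 ≈ 2913 m/s.
Stage 2: m₀ = 4,599 kg, m_f = 4,599 − 3,290 = 1,309 kg; Δv = 361×9.8×ln(3.513) = 3537.8×1.2566 ≈ 4446 m/s.
Total Δv = 2913 + 4446 = 7359 m/s.

Δv ≈ 7360 m/s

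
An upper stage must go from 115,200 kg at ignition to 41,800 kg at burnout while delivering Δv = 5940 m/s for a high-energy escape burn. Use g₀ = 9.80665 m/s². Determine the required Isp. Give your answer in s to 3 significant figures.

Isp ≈ 597 s

ln(m₀/m_f) = ln(115200/41800) = ln(2.756) = 1.0138.
By the Tsiolkovsky rocket equation, v_e = Δv / ln(m₀/m_f) = 5940 / 1.0138 = 5859.3 m/s.
Isp = v_e / g₀ = 5859.3 / 9.80665 = 597.5 s.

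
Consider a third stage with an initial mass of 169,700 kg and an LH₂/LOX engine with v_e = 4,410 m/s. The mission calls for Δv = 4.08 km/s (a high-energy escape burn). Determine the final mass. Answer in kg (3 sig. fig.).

m₀/m_f = exp(Δv / v_e) = exp(4080 / 4410.0) = exp(0.9252) = 2.5223.
m_f = m₀ / 2.5223 = 169,700 / 2.5223 = 67,279.9 kg.

final mass ≈ 67300 kg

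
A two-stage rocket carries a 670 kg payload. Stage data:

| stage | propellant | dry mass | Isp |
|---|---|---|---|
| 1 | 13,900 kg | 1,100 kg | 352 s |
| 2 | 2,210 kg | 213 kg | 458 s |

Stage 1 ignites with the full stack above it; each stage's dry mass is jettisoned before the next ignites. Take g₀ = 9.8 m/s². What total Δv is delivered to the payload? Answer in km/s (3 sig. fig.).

Ignition mass of stage 1 = 13,900+1,100 + 2,210+213 + 670 = 18,093 kg.
Stage 1: m₀ = 18,093 kg, m_f = 18,093 − 13,900 = 4,193 kg; Δv = 352×9.8×ln(4.315) = 3449.6×1.4621 ≈ 5044 m/s.
Stage 2: m₀ = 3,093 kg, m_f = 3,093 − 2,210 = 883 kg; Δv = 458×9.8×ln(3.503) = 4488.4×1.2536 ≈ 5627 m/s.
Total Δv = 5044 + 5627 = 10671 m/s.

Δv ≈ 10.7 km/s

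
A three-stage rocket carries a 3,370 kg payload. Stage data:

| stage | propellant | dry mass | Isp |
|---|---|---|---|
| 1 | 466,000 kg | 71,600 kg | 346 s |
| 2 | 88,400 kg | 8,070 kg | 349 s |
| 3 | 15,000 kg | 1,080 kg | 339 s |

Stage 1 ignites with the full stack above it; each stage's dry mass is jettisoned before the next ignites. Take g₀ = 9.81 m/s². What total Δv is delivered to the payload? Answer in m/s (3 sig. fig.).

Ignition mass of stage 1 = 466,000+71,600 + 88,400+8,070 + 15,000+1,080 + 3,370 = 653,520 kg.
Stage 1: m₀ = 653,520 kg, m_f = 653,520 − 466,000 = 187,520 kg; Δv = 346×9.81×ln(3.485) = 3394.3×1.2485 ≈ 4238 m/s.
Stage 2: m₀ = 115,920 kg, m_f = 115,920 − 88,400 = 27,520 kg; Δv = 349×9.81×ln(4.212) = 3423.7×1.4380 ≈ 4923 m/s.
Stage 3: m₀ = 19,450 kg, m_f = 19,450 − 15,000 = 4,450 kg; Δv = 339×9.81×ln(4.371) = 3325.6×1.4749 ≈ 4905 m/s.
Total Δv = 4238 + 4923 + 4905 = 14066 m/s.

Δv ≈ 14100 m/s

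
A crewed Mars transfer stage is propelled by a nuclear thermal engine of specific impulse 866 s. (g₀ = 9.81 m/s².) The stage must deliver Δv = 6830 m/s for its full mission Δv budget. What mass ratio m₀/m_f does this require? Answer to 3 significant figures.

mass ratio ≈ 2.23

v_e = Isp · g₀ = 866 × 9.81 = 8495.5 m/s.
From the ideal rocket equation, m₀/m_f = exp(Δv / v_e) = exp(6830 / 8495.5) = exp(0.8040) = 2.2344.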